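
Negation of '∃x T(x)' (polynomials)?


Original: ∃x T(x)
Rule: ¬∀→∃, ¬∃→∀, negate predicate.
Negation: ∀x ¬T(x)

∀x ¬T(x)


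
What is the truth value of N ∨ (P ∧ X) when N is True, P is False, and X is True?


N = True, P = False, X = True
Step 1: P ∧ X = False AND True = False
Step 2: N ∨ False = True OR False = True
AND evaluated first (higher precedence); then OR applied.

True


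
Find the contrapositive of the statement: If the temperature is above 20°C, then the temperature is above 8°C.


Original: If the temperature is above 20°C, then the temperature is above 8°C
Contrapositive: If ¬Q, then ¬P
Negate Q: not (the temperature is above 8°C)
Negate P: not (the temperature is above 20°C)

If not (the temperature is above 8°C), then not (the temperature is above 20°C).


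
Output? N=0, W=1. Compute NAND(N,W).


N AND W = 0
NOT(0) = 1

1


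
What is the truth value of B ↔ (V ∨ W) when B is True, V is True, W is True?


B = True, V = True, W = True
Step 1: V ∨ W = True OR True = True
Step 2: B ↔ (True): true when both sides have same truth value.
Result: True ↔ True = True

True


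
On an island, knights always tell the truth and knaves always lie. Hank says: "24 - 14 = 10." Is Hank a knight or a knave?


Statement: "24 - 14 = 10."
Actual: 24 - 14 = 10
Claimed: 10
Statement is TRUE → Hank tells the truth → Knight

Knight


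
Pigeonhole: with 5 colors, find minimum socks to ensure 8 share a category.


Pigeonhole: to guarantee k in one of n categories, need (k-1)×n + 1.
k = 8, n = 5
Minimum = (8-1) × 5 + 1 = 7 × 5 + 1

36


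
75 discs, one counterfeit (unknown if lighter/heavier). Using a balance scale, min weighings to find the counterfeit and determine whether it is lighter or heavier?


Let n = 75. 150 possibilities (n discs × lighter/heavier); each weighing has 3 outcomes.
Bound for k weighings: say the first weighing puts j discs on each pan. If it tips, the 2j weighed discs remain suspects (each with a known direction) and k-1 weighings give 3^(k-1) outcomes; 3^(k-1) is odd, so 2j ≤ 3^(k-1) - 1. If it balances, the n - 2j unweighed discs remain with direction unknown: 2(n - 2j) ≤ 3^(k-1) - 1 by the same parity argument. Adding, n ≤ (3^(k-1) - 1) + (3^(k-1) - 1)/2 = (3^k - 3)/2, and the classical three-group strategy achieves this (3 discs in 2 weighings, 12 in 3, 39 in 4, 120 in 5).
So we need the smallest k with (3^k - 3)/2 ≥ 75.
k = 4: (3^4 - 3)/2 = 39 < 75 ✗
k = 5: (3^5 - 3)/2 = 120 ≥ 75 ✓

5


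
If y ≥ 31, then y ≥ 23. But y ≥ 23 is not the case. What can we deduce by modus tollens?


Modus tollens: P → Q, ¬Q ⊢ ¬P
P: y ≥ 31
Q: y ≥ 23
We have P → Q and Q is false.
By modus tollens, P must be false.

It is not the case that y ≥ 31


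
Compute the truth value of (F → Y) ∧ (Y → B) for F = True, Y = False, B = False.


F = True, Y = False, B = False
Step 1: F → Y is false only when F=True and Y=False. Result: False
Step 2: Y → B is false only when Y=True and B=False. Result: True
Step 3: False ∧ True = False

False


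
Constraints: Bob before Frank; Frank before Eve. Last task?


Constraints: Bob before Frank; Frank before Eve
The last task can have nothing scheduled after it, so it must never appear on the left of a 'before'.
Tasks appearing before some other task: Bob, Frank.
The only task not in that list is Eve → it is last.

Eve


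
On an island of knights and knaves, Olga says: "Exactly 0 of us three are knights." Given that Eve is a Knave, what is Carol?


Olga claims exactly 0 knights among Olga, Eve, Carol.
Given: Eve is a Knave.

Case 1: Olga is a Knight (tells truth)
  Then exactly 0 of the three are knights.
  Counting Olga, Eve: 1 knight(s) so far. Need -1 more → impossible.
Case 2: Olga is a Knave (lies)
  Then the count is NOT 0.
  If Carol = Knave, count = 0 = 0 → claim would be true, contradicts lie.
  If Carol = Knight, count = 1 ≠ 0 → lie confirmed ✓

Carol is a Knight.

Knight


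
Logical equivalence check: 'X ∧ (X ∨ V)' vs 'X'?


Expression 1: X ∧ (X ∨ V)
Expression 2: X
Truth table (X V | Expr1 Expr2):
  T T |   T     T
  T F |   T     T
  F T |   F     F
  F F |   F     F
All 4 rows agree, so the expressions are logically equivalent.

Yes


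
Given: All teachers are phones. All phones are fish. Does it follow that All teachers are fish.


Premise 1: All teachers are phones.
Premise 2: All phones are fish.
Conclusion: All teachers are fish.
Barbara syllogism (AAA-1): All A are B, All B are C → All A are C.
Middle term (phones) distributed in premise 2.

Valid


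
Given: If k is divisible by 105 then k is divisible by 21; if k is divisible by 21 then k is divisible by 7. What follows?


Hypothetical syllogism: P → Q, Q → R ⊢ P → R
Premise 1: k is divisible by 105 → k is divisible by 21
Premise 2: k is divisible by 21 → k is divisible by 7
Chain the implications: the middle term (k is divisible by 21) links the two.
Conclusion: If k is divisible by 105, then k is divisible by 7.

If k is divisible by 105, then k is divisible by 7.


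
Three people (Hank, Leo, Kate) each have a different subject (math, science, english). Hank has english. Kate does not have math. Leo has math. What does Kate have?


From clues:
  Leo → math
  Hank → english
By elimination, Kate gets the remaining.

science


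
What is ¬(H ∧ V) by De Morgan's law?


De Morgan's law: ¬(P ∧ Q) ≡ ¬P ∨ ¬Q
¬(H ∧ V) = ¬H ∨ ¬V

¬H ∨ ¬V


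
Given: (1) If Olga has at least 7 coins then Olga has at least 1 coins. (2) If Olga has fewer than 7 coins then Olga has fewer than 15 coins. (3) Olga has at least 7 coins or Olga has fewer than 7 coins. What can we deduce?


Constructive dilemma: (P → Q) ∧ (R → S), P ∨ R ⊢ Q ∨ S
Premise 1: Olga has at least 7 coins → Olga has at least 1 coins
Premise 2: Olga has fewer than 7 coins → Olga has fewer than 15 coins
Premise 3: Olga has at least 7 coins ∨ Olga has fewer than 7 coins
Case 1: Assuming Olga has at least 7 coins, then by Premise 1, Olga has at least 1 coins.
Case 2: Assuming Olga has fewer than 7 coins, then by Premise 2, Olga has fewer than 15 coins.
Since one of Olga has at least 7 coins or Olga has fewer than 7 coins must hold, we get Olga has at least 1 coins or Olga has fewer than 15 coins.

Olga has at least 1 coins or Olga has fewer than 15 coins.


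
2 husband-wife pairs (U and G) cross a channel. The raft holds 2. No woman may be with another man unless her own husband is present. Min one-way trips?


Label couples U and G.
1. WU+WG → (far: WU,WG; near: HU,HG)
2. WU ←   (far: WG; near: HU,HG,WU)
3. HU+HG → (far: HU,HG,WG; near: WU)
4. HU ←   (far: HG,WG; near: HU,WU)  — HU returns, since WU is alone on near bank
5. HU+WU → (far: all four; near: empty)
Every state respects the constraint.
Minimum trips = 5

5


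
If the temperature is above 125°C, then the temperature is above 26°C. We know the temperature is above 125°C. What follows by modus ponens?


Modus ponens: P → Q, P ⊢ Q
P: the temperature is above 125°C
Q: the temperature is above 26°C
We have P → Q and P is true.
By modus ponens, Q must be true.

The temperature is above 26°C


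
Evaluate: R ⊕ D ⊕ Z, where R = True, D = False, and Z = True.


R = True, D = False, Z = True
Step 1: R ⊕ D = True XOR False = True
Step 2: True ⊕ Z = True XOR True = False
XOR is true when an odd number of operands are true.

False


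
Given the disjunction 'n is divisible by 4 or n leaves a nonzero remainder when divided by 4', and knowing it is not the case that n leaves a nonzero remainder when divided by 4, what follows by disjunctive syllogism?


Disjunctive syllogism: P ∨ Q, ¬P ⊢ Q
Disjunction: n is divisible by 4 ∨ n leaves a nonzero remainder when divided by 4
We know it is not the case that n leaves a nonzero remainder when divided by 4.
By disjunctive syllogism, the other disjunct must be true.

n is divisible by 4


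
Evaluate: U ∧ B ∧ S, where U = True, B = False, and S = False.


U = True, B = False, S = False
Step 1: U ∧ B = True AND False = False
Step 2: (False) ∧ S = (False) AND False = False
AND is true only when ALL operands are true.

False


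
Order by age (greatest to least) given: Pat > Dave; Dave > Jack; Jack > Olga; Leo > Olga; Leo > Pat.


Constraints: Pat > Dave; Dave > Jack; Jack > Olga; Leo > Olga; Leo > Pat
Method: at each step, the next-highest is the one remaining person who never appears on the smaller side of a constraint between remaining people.
  Step 1: remaining {Leo, Olga, Pat, Jack, Dave}; on the smaller side: {Olga, Pat, Jack, Dave} → Leo is next (Leo > Olga; Leo > Pat).
  Step 2: remaining {Olga, Pat, Jack, Dave}; on the smaller side: {Olga, Jack, Dave} → Pat is next (Pat > Dave).
  Step 3: remaining {Olga, Jack, Dave}; on the smaller side: {Olga, Jack} → Dave is next (Dave > Jack).
  Step 4: remaining {Olga, Jack}; on the smaller side: {Olga} → Jack is next (Jack > Olga).
  Step 5: only Olga remains → lowest.
Final ranking (highest to lowest):

Leo > Pat > Dave > Jack > Olga


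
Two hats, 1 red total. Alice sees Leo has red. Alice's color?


Total red = 1, Leo = red
Red accounted for: 1
Remaining for Alice: 0
Alice's hat is blue.

blue


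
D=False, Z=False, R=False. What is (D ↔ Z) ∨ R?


D = False, Z = False, R = False
Expression: (D ↔ Z) ∨ R
Step 1: D ↔ Z = (False iff False) (true when values match) = True
Step 2: (True) ∨ R = True OR False = True

True


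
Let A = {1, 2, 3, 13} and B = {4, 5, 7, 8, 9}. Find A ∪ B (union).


A = {1, 2, 3, 13}
B = {4, 5, 7, 8, 9}
Operation: union
All elements combined: 1, 2, 3, 4, 5, 7, 8, 9, 13

{1, 2, 3, 4, 5, 7, 8, 9, 13}


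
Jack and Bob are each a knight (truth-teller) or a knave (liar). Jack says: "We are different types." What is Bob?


Jack says: "We are different types."
Case 1: Jack is a Knight (truth-teller)
  Statement is true → they ARE different → Bob is a Knave
Case 2: Jack is a Knave (liar)
  Statement is false → they are NOT different → Bob is a Knave
In both cases, Bob is a Knave.

Knave


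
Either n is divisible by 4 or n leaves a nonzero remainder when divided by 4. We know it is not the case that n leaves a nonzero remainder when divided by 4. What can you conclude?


Disjunctive syllogism: P ∨ Q, ¬P ⊢ Q
Disjunction: n is divisible by 4 ∨ n leaves a nonzero remainder when divided by 4
We know it is not the case that n leaves a nonzero remainder when divided by 4.
By disjunctive syllogism, the other disjunct must be true.

n is divisible by 4


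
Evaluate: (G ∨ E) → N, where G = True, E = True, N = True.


G = True, E = True, N = True
Step 1: G ∨ E = True OR True = True
Step 2: (True) → N: false only when antecedent=True and N=False.
Result: True

True


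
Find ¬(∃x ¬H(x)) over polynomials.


Original: ∃x ¬H(x)
Rule: ¬∀→∃, ¬∃→∀, negate predicate.
Negation: ∀x H(x)

∀x H(x)


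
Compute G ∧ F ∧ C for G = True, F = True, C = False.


G = True, F = True, C = False
Step 1: G ∧ F = True AND True = True
Step 2: (True) ∧ C = (True) AND False = False
AND is true only when ALL operands are true.

False


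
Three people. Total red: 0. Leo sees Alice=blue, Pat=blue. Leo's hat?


Total red = 0, seen red = 0
Own red = 0 - 0 = 0
Leo's hat is blue.

blue


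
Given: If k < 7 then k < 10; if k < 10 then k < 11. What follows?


Hypothetical syllogism: P → Q, Q → R ⊢ P → R
Premise 1: k < 7 → k < 10
Premise 2: k < 10 → k < 11
Chain the implications: the middle term (k < 10) links the two.
Conclusion: If k < 7, then k < 11.

If k < 7, then k < 11.


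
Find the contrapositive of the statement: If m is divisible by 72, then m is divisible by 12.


Original: If m is divisible by 72, then m is divisible by 12
Contrapositive: If ¬Q, then ¬P
Negate Q: not (m is divisible by 12)
Negate P: not (m is divisible by 72)

If not (m is divisible by 12), then not (m is divisible by 72).


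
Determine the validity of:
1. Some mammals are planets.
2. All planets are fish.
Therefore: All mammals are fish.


Premise 1: Some mammals are planets.
Premise 2: All planets are fish.
Conclusion: All mammals are fish.
Fallacy: illicit minor. The minor term (mammals) is distributed in the conclusion ('All mammals ...') but undistributed in its premise ('Some mammals are planets' doesn't cover all mammals).
Only 'Some mammals are fish' follows, not 'All'.

Invalid


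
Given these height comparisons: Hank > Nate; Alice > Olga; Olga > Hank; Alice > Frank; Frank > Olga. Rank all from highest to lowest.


Constraints: Hank > Nate; Alice > Olga; Olga > Hank; Alice > Frank; Frank > Olga
Method: at each step, the next-highest is the one remaining person who never appears on the smaller side of a constraint between remaining people.
  Step 1: remaining {Frank, Olga, Alice, Nate, Hank}; on the smaller side: {Frank, Olga, Nate, Hank} → Alice is next (Alice > Olga; Alice > Frank).
  Step 2: remaining {Frank, Olga, Nate, Hank}; on the smaller side: {Olga, Nate, Hank} → Frank is next (Frank > Olga).
  Step 3: remaining {Olga, Nate, Hank}; on the smaller side: {Nate, Hank} → Olga is next (Olga > Hank).
  Step 4: remaining {Nate, Hank}; on the smaller side: {Nate} → Hank is next (Hank > Nate).
  Step 5: only Nate remains → lowest.
Final ranking (highest to lowest):

Alice > Frank > Olga > Hank > Nate


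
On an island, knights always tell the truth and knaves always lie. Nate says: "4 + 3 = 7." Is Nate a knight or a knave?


Statement: "4 + 3 = 7."
Actual: 4 + 3 = 7
Claimed: 7
Statement is TRUE → Nate tells the truth → Knight

Knight


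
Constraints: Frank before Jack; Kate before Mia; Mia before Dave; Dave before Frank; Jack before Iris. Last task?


Constraints: Frank before Jack; Kate before Mia; Mia before Dave; Dave before Frank; Jack before Iris
The last task can have nothing scheduled after it, so it must never appear on the left of a 'before'.
Tasks appearing before some other task: Frank, Kate, Mia, Dave, Jack.
The only task not in that list is Iris → it is last.

Iris


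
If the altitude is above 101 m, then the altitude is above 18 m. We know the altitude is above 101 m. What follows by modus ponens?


Modus ponens: P → Q, P ⊢ Q
P: the altitude is above 101 m
Q: the altitude is above 18 m
We have P → Q and P is true.
By modus ponens, Q must be true.

The altitude is above 18 m


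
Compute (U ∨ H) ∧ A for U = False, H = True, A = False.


U = False, H = True, A = False
Step 1: U ∨ H = False OR True = True
Step 2: True ∧ A = True AND False = False
OR is true when at least one operand is true; AND requires both.

False


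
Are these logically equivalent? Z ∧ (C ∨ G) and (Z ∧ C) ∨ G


Expression 1: Z ∧ (C ∨ G)
Expression 2: (Z ∧ C) ∨ G
Truth table (Z C G | Expr1 Expr2):
  T T T |   T     T
  T T F |   T     T
  T F T |   T     T
  T F F |   F     F
  F T T |   F     T   ← differ
  F T F |   F     F
  F F T |   F     T   ← differ
  F F F |   F     F
Counterexample: Z=F, C=T, G=T gives Expr1 = F but Expr2 = T, so the expressions are NOT logically equivalent.

No


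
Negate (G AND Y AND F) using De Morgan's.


De Morgan's law: ¬(P ∧ Q ∧ R) ≡ ¬P ∨ ¬Q ∨ ¬R
¬(G ∧ Y ∧ F) = ¬G ∨ ¬Y ∨ ¬F

¬G ∨ ¬Y ∨ ¬F


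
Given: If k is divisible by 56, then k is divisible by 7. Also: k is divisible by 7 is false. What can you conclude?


Modus tollens: P → Q, ¬Q ⊢ ¬P
P: k is divisible by 56
Q: k is divisible by 7
We have P → Q and Q is false.
By modus tollens, P must be false.

It is not the case that k is divisible by 56


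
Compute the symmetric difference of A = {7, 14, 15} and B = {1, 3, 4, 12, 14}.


A = {7, 14, 15}
B = {1, 3, 4, 12, 14}
Operation: symmetric difference
In A only: [7, 15], in B only: [1, 3, 4, 12]

{1, 3, 4, 7, 12, 15}


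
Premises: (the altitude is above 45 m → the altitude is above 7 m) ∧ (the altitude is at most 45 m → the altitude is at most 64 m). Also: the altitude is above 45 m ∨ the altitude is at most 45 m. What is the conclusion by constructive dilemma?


Constructive dilemma: (P → Q) ∧ (R → S), P ∨ R ⊢ Q ∨ S
Premise 1: the altitude is above 45 m → the altitude is above 7 m
Premise 2: the altitude is at most 45 m → the altitude is at most 64 m
Premise 3: the altitude is above 45 m ∨ the altitude is at most 45 m
Case 1: Assuming the altitude is above 45 m, then by Premise 1, the altitude is above 7 m.
Case 2: Assuming the altitude is at most 45 m, then by Premise 2, the altitude is at most 64 m.
Since one of the altitude is above 45 m or the altitude is at most 45 m must hold, we get the altitude is above 7 m or the altitude is at most 64 m.

The altitude is above 7 m or the altitude is at most 64 m.


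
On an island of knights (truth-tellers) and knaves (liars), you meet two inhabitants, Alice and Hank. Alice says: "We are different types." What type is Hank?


Alice says: "We are different types."
Case 1: Alice is a Knight (truth-teller)
  Statement is true → they ARE different → Hank is a Knave
Case 2: Alice is a Knave (liar)
  Statement is false → they are NOT different → Hank is a Knave
In both cases, Hank is a Knave.

Knave


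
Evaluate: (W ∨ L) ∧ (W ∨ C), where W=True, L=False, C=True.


W = True, L = False, C = True
Expression: (W ∨ L) ∧ (W ∨ C)
Step 1: W ∨ L = True OR False = True
Step 2: W ∨ C = True OR True = True
Step 3: (True) ∧ (True) = True AND True = True

True


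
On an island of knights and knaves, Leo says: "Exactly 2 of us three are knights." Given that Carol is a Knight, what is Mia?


Leo claims exactly 2 knights among Leo, Carol, Mia.
Given: Carol is a Knight.

Case 1: Leo is a Knight (tells truth)
  Then exactly 2 of the three are knights.
  Counting Leo, Carol: 2 knight(s) so far. Need 0 more → Mia = Knave.
Case 2: Leo is a Knave (lies)
  Then the count is NOT 2.
  If Mia = Knight, count = 2 = 2 → claim would be true, contradicts lie.
  If Mia = Knave, count = 1 ≠ 2 → lie confirmed ✓

Mia is a Knave.

Knave


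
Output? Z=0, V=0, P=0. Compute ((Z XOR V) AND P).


Z XOR V = 0^0 = 0
0 AND 0 = 0

0


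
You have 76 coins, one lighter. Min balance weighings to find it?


Each weighing has 3 outcomes (left heavy / balance / right heavy), so k weighings distinguish at most 3^k cases; splitting into three near-equal groups achieves this.
Need 3^k ≥ 76: 3^3 = 27 < 76 ≤ 3^4 = 81
k = ⌈log₃(76)⌉ = 4

4


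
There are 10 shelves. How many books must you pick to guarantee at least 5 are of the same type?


Pigeonhole: to guarantee k in one of n categories, need (k-1)×n + 1.
k = 5, n = 10
Minimum = (5-1) × 10 + 1 = 4 × 10 + 1

41


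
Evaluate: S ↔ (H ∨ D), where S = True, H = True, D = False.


S = True, H = True, D = False
Step 1: H ∨ D = True OR False = True
Step 2: S ↔ (True): true when both sides have same truth value.
Result: True ↔ True = True

True


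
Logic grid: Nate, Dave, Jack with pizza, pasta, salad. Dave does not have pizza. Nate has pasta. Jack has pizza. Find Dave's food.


From clues:
  Jack → pizza
  Nate → pasta
By elimination, Dave gets the remaining.

salad


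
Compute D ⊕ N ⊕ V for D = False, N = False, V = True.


D = False, N = False, V = True
Step 1: D ⊕ N = False XOR False = False
Step 2: False ⊕ V = False XOR True = True
XOR is true when an odd number of operands are true.

True


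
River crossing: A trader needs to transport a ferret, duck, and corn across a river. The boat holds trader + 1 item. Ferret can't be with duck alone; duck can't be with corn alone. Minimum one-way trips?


1. trader+duck → 2. trader ← 3. trader+ferret → 4. trader+duck ← 5. trader+corn → 6. trader ← 7. trader+duck →
Minimum trips = 7

7


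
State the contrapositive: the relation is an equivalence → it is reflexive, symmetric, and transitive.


Original: If the relation is an equivalence, then it is reflexive, symmetric, and transitive
Contrapositive: If ¬Q, then ¬P
Negate Q: not (it is reflexive, symmetric, and transitive)
Negate P: not (the relation is an equivalence)

If not (it is reflexive, symmetric, and transitive), then not (the relation is an equivalence).


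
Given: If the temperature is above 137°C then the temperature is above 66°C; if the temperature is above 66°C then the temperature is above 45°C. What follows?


Hypothetical syllogism: P → Q, Q → R ⊢ P → R
Premise 1: the temperature is above 137°C → the temperature is above 66°C
Premise 2: the temperature is above 66°C → the temperature is above 45°C
Chain the implications: the middle term (the temperature is above 66°C) links the two.
Conclusion: If the temperature is above 137°C, then the temperature is above 45°C.

If the temperature is above 137°C, then the temperature is above 45°C.


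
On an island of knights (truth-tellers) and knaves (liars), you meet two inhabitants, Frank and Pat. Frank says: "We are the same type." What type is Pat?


Frank says: "We are the same type."
Case 1: Frank is a Knight (truth-teller)
  Statement is true → they ARE the same → Pat is also a Knight
Case 2: Frank is a Knave (liar)
  Statement is false → they are NOT the same → Pat is a Knight
In both cases, Pat is a Knight.

Knight


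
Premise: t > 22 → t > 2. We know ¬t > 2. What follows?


Modus tollens: P → Q, ¬Q ⊢ ¬P
P: t > 22
Q: t > 2
We have P → Q and Q is false.
By modus tollens, P must be false.

It is not the case that t > 22


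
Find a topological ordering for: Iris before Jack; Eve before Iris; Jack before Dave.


Constraints: Iris before Jack; Eve before Iris; Jack before Dave
Method: repeatedly schedule the remaining task that has no remaining task required before it.
  Step 1: remaining {Iris, Eve, Jack, Dave}; every task except Eve still has a predecessor pending → schedule Eve.
  Step 2: remaining {Iris, Jack, Dave}; every task except Iris still has a predecessor pending → schedule Iris.
  Step 3: remaining {Jack, Dave}; every task except Jack still has a predecessor pending → schedule Jack.
  Step 4: only Dave remains → schedule Dave.
Resulting order:

Eve → Iris → Jack → Dave


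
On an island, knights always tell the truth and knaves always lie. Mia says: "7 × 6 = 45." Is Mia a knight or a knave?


Statement: "7 × 6 = 45."
Actual: 7 × 6 = 42
Claimed: 45
Statement is FALSE → Mia lies → Knave

Knave


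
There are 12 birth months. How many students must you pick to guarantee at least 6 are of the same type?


Pigeonhole: to guarantee k in one of n categories, need (k-1)×n + 1.
k = 6, n = 12
Minimum = (6-1) × 12 + 1 = 5 × 12 + 1

61


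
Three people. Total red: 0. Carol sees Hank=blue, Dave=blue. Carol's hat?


Total red = 0, seen red = 0
Own red = 0 - 0 = 0
Carol's hat is blue.

blue


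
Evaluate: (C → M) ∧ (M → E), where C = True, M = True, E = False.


C = True, M = True, E = False
Step 1: C → M is false only when C=True and M=False. Result: True
Step 2: M → E is false only when M=True and E=False. Result: False
Step 3: True ∧ False = False

False


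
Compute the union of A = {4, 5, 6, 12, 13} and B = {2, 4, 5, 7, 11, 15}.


A = {4, 5, 6, 12, 13}
B = {2, 4, 5, 7, 11, 15}
Operation: union
All elements combined: 2, 4, 5, 6, 7, 11, 12, 13, 15

{2, 4, 5, 6, 7, 11, 12, 13, 15}


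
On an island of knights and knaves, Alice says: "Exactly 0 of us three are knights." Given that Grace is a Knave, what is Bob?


Alice claims exactly 0 knights among Alice, Grace, Bob.
Given: Grace is a Knave.

Case 1: Alice is a Knight (tells truth)
  Then exactly 0 of the three are knights.
  Counting Alice, Grace: 1 knight(s) so far. Need -1 more → impossible.
Case 2: Alice is a Knave (lies)
  Then the count is NOT 0.
  If Bob = Knave, count = 0 = 0 → claim would be true, contradicts lie.
  If Bob = Knight, count = 1 ≠ 0 → lie confirmed ✓

Bob is a Knight.

Knight


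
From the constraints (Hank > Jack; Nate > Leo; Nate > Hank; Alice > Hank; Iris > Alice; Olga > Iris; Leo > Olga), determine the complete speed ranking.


Constraints: Hank > Jack; Nate > Leo; Nate > Hank; Alice > Hank; Iris > Alice; Olga > Iris; Leo > Olga
Method: at each step, the next-highest is the one remaining person who never appears on the smaller side of a constraint between remaining people.
  Step 1: remaining {Olga, Leo, Iris, Nate, Alice, Jack, Hank}; on the smaller side: {Olga, Leo, Iris, Alice, Jack, Hank} → Nate is next (Nate > Leo; Nate > Hank).
  Step 2: remaining {Olga, Leo, Iris, Alice, Jack, Hank}; on the smaller side: {Olga, Iris, Alice, Jack, Hank} → Leo is next (Leo > Olga).
  Step 3: remaining {Olga, Iris, Alice, Jack, Hank}; on the smaller side: {Iris, Alice, Jack, Hank} → Olga is next (Olga > Iris).
  Step 4: remaining {Iris, Alice, Jack, Hank}; on the smaller side: {Alice, Jack, Hank} → Iris is next (Iris > Alice).
  Step 5: remaining {Alice, Jack, Hank}; on the smaller side: {Jack, Hank} → Alice is next (Alice > Hank).
  Step 6: remaining {Jack, Hank}; on the smaller side: {Jack} → Hank is next (Hank > Jack).
  Step 7: only Jack remains → lowest.
Final ranking (highest to lowest):

Nate > Leo > Olga > Iris > Alice > Hank > Jack


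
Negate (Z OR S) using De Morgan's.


De Morgan's law: ¬(P ∨ Q) ≡ ¬P ∧ ¬Q
¬(Z ∨ S) = ¬Z ∧ ¬S

¬Z ∧ ¬S


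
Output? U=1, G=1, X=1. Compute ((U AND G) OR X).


U AND G = 1&1 = 1
1 OR 1 = 1

1


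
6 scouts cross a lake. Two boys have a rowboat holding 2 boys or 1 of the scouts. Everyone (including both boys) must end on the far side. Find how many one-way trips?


Per crossing of one of the scouts: boys→, one←, one of the scouts→, one← = 4 trips
6 × 4 = 24, + 1 final boys→ = 25
Minimum trips = 25

25


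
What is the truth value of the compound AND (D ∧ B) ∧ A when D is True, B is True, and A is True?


D = True, B = True, A = True
Step 1: D ∧ B = True AND True = True
Step 2: True ∧ A = True AND True = True
AND is true only when ALL operands are true.

True


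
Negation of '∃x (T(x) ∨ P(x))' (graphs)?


Original: ∃x (T(x) ∨ P(x))
Rule: ¬∀→∃, ¬∃→∀, negate predicate.
Negation: ∀x (¬T(x) ∧ ¬P(x))

∀x (¬T(x) ∧ ¬P(x))


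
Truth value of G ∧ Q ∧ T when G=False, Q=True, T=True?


G = False, Q = True, T = True
Expression: G ∧ Q ∧ T
Step 1: G ∧ Q = False AND True = False
Step 2: (False) ∧ T = False AND True = False

False


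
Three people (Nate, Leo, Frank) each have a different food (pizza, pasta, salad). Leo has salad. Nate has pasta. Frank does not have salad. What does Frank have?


From clues:
  Nate → pasta
  Leo → salad
By elimination, Frank gets the remaining.

pizza


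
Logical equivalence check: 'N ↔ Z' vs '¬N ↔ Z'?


Expression 1: N ↔ Z
Expression 2: ¬N ↔ Z
Truth table (N Z | Expr1 Expr2):
  T T |   T     F   ← differ
  T F |   F     T   ← differ
  F T |   F     T   ← differ
  F F |   T     F   ← differ
Counterexample: N=T, Z=T gives Expr1 = T but Expr2 = F, so the expressions are NOT logically equivalent.

No


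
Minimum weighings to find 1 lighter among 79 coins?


Each weighing has 3 outcomes (left heavy / balance / right heavy), so k weighings distinguish at most 3^k cases; splitting into three near-equal groups achieves this.
Need 3^k ≥ 79: 3^3 = 27 < 79 ≤ 3^4 = 81
k = ⌈log₃(79)⌉ = 4

4


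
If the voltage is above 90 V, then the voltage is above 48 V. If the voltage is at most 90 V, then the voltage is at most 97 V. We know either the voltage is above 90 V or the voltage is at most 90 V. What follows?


Constructive dilemma: (P → Q) ∧ (R → S), P ∨ R ⊢ Q ∨ S
Premise 1: the voltage is above 90 V → the voltage is above 48 V
Premise 2: the voltage is at most 90 V → the voltage is at most 97 V
Premise 3: the voltage is above 90 V ∨ the voltage is at most 90 V
Case 1: Assuming the voltage is above 90 V, then by Premise 1, the voltage is above 48 V.
Case 2: Assuming the voltage is at most 90 V, then by Premise 2, the voltage is at most 97 V.
Since one of the voltage is above 90 V or the voltage is at most 90 V must hold, we get the voltage is above 48 V or the voltage is at most 97 V.

The voltage is above 48 V or the voltage is at most 97 V.


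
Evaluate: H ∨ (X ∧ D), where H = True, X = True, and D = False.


H = True, X = True, D = False
Step 1: X ∧ D = True AND False = False
Step 2: H ∨ False = True OR False = True
AND evaluated first (higher precedence); then OR applied.

True


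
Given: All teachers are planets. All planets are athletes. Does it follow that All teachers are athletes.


Premise 1: All teachers are planets.
Premise 2: All planets are athletes.
Conclusion: All teachers are athletes.
Barbara syllogism (AAA-1): All A are B, All B are C → All A are C.
Middle term (planets) distributed in premise 2.

Valid


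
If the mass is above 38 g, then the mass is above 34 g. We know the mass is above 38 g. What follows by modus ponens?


Modus ponens: P → Q, P ⊢ Q
P: the mass is above 38 g
Q: the mass is above 34 g
We have P → Q and P is true.
By modus ponens, Q must be true.

The mass is above 34 g


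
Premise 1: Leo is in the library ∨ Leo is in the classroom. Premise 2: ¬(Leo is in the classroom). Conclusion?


Disjunctive syllogism: P ∨ Q, ¬P ⊢ Q
Disjunction: Leo is in the library ∨ Leo is in the classroom
We know it is not the case that Leo is in the classroom.
By disjunctive syllogism, the other disjunct must be true.

Leo is in the library


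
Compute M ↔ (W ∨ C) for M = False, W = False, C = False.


M = False, W = False, C = False
Step 1: W ∨ C = False OR False = False
Step 2: M ↔ (False): true when both sides have same truth value.
Result: False ↔ False = True

True


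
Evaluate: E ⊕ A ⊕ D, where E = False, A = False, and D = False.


E = False, A = False, D = False
Step 1: E ⊕ A = False XOR False = False
Step 2: False ⊕ D = False XOR False = False
XOR is true when an odd number of operands are true.

False


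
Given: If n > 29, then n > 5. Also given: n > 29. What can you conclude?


Modus ponens: P → Q, P ⊢ Q
P: n > 29
Q: n > 5
We have P → Q and P is true.
By modus ponens, Q must be true.

n > 5


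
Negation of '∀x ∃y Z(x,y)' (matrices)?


Original: ∀x ∃y Z(x,y)
Rule: ¬∀→∃, ¬∃→∀, negate predicate.
Negation: ∃x ∀y ¬Z(x,y)

∃x ∀y ¬Z(x,y)


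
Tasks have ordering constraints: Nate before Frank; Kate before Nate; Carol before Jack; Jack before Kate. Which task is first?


Constraints: Nate before Frank; Kate before Nate; Carol before Jack; Jack before Kate
The first task can have nothing scheduled before it, so it must never appear on the right of a 'before'.
Tasks appearing after some 'before': Frank, Nate, Jack, Kate.
The only task not in that list is Carol → it is first.

Carol


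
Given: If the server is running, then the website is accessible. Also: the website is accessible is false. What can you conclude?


Modus tollens: P → Q, ¬Q ⊢ ¬P
P: the server is running
Q: the website is accessible
We have P → Q and Q is false.
By modus tollens, P must be false.

It is not the case that the server is running


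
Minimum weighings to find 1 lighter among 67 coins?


Each weighing has 3 outcomes (left heavy / balance / right heavy), so k weighings distinguish at most 3^k cases; splitting into three near-equal groups achieves this.
Need 3^k ≥ 67: 3^3 = 27 < 67 ≤ 3^4 = 81
k = ⌈log₃(67)⌉ = 4

4


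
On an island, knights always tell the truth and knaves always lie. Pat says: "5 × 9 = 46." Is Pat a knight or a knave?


Statement: "5 × 9 = 46."
Actual: 5 × 9 = 45
Claimed: 46
Statement is FALSE → Pat lies → Knave

Knave


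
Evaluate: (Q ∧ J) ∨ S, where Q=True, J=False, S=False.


Q = True, J = False, S = False
Expression: (Q ∧ J) ∨ S
Step 1: Q ∧ J = True AND False = False
Step 2: (False) ∨ S = False OR False = False

False


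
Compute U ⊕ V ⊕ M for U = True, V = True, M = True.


U = True, V = True, M = True
Step 1: U ⊕ V = True XOR True = False
Step 2: False ⊕ M = False XOR True = True
XOR is true when an odd number of operands are true.

True


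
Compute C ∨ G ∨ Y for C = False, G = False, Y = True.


C = False, G = False, Y = True
Step 1: C ∨ G = False OR False = False
Step 2: False ∨ Y = False OR True = True
OR is true when at least one operand is true.

True


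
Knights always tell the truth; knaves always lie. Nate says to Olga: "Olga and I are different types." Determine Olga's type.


Nate says: "Olga and I are different types."
Case 1: Nate is a Knight (truth-teller)
  Statement is true → they ARE different → Olga is a Knave
Case 2: Nate is a Knave (liar)
  Statement is false → they are NOT different → Olga is a Knave
In both cases, Olga is a Knave.

Knave


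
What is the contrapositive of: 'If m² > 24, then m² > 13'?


Original: If m² > 24, then m² > 13
Contrapositive: If ¬Q, then ¬P
Negate Q: not (m² > 13)
Negate P: not (m² > 24)

If not (m² > 13), then not (m² > 24).


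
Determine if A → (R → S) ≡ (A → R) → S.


Expression 1: A → (R → S)
Expression 2: (A → R) → S
Truth table (A R S | Expr1 Expr2):
  T T T |   T     T
  T T F |   F     F
  T F T |   T     T
  T F F |   T     T
  F T T |   T     T
  F T F |   T     F   ← differ
  F F T |   T     T
  F F F |   T     F   ← differ
Counterexample: A=F, R=T, S=F gives Expr1 = T but Expr2 = F, so the expressions are NOT logically equivalent.

No


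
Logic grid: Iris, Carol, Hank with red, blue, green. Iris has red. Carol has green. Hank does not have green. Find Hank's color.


From clues:
  Carol → green
  Iris → red
By elimination, Hank gets the remaining.

blue


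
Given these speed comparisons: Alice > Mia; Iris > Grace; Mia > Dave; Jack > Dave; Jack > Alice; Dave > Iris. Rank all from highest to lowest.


Constraints: Alice > Mia; Iris > Grace; Mia > Dave; Jack > Dave; Jack > Alice; Dave > Iris
Method: at each step, the next-highest is the one remaining person who never appears on the smaller side of a constraint between remaining people.
  Step 1: remaining {Alice, Grace, Iris, Mia, Jack, Dave}; on the smaller side: {Alice, Grace, Iris, Mia, Dave} → Jack is next (Jack > Dave; Jack > Alice).
  Step 2: remaining {Alice, Grace, Iris, Mia, Dave}; on the smaller side: {Grace, Iris, Mia, Dave} → Alice is next (Alice > Mia).
  Step 3: remaining {Grace, Iris, Mia, Dave}; on the smaller side: {Grace, Iris, Dave} → Mia is next (Mia > Dave).
  Step 4: remaining {Grace, Iris, Dave}; on the smaller side: {Grace, Iris} → Dave is next (Dave > Iris).
  Step 5: remaining {Grace, Iris}; on the smaller side: {Grace} → Iris is next (Iris > Grace).
  Step 6: only Grace remains → lowest.
Final ranking (highest to lowest):

Jack > Alice > Mia > Dave > Iris > Grace


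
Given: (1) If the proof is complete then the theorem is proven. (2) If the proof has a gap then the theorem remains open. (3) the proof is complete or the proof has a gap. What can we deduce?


Constructive dilemma: (P → Q) ∧ (R → S), P ∨ R ⊢ Q ∨ S
Premise 1: the proof is complete → the theorem is proven
Premise 2: the proof has a gap → the theorem remains open
Premise 3: the proof is complete ∨ the proof has a gap
Case 1: Assuming the proof is complete, then by Premise 1, the theorem is proven.
Case 2: Assuming the proof has a gap, then by Premise 2, the theorem remains open.
Since one of the proof is complete or the proof has a gap must hold, we get the theorem is proven or the theorem remains open.

The theorem is proven or the theorem remains open.


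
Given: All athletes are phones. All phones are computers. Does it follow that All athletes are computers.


Premise 1: All athletes are phones.
Premise 2: All phones are computers.
Conclusion: All athletes are computers.
Barbara syllogism (AAA-1): All A are B, All B are C → All A are C.
Middle term (phones) distributed in premise 2.

Valid


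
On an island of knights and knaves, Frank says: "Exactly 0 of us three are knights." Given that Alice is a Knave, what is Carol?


Frank claims exactly 0 knights among Frank, Alice, Carol.
Given: Alice is a Knave.

Case 1: Frank is a Knight (tells truth)
  Then exactly 0 of the three are knights.
  Counting Frank, Alice: 1 knight(s) so far. Need -1 more → impossible.
Case 2: Frank is a Knave (lies)
  Then the count is NOT 0.
  If Carol = Knave, count = 0 = 0 → claim would be true, contradicts lie.
  If Carol = Knight, count = 1 ≠ 0 → lie confirmed ✓

Carol is a Knight.

Knight


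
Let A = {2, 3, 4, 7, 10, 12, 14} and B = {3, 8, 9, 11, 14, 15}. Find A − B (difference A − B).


A = {2, 3, 4, 7, 10, 12, 14}
B = {3, 8, 9, 11, 14, 15}
Operation: difference A − B
In A but not B: 2, 4, 7, 10, 12

{2, 4, 7, 10, 12}


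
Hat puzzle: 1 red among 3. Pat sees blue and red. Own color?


Total red = 1, seen red = 1
Own red = 1 - 1 = 0
Pat's hat is blue.

blue


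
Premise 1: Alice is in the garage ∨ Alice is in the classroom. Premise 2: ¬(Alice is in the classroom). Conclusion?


Disjunctive syllogism: P ∨ Q, ¬P ⊢ Q
Disjunction: Alice is in the garage ∨ Alice is in the classroom
We know it is not the case that Alice is in the classroom.
By disjunctive syllogism, the other disjunct must be true.

Alice is in the garage


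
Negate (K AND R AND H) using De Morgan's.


De Morgan's law: ¬(P ∧ Q ∧ R) ≡ ¬P ∨ ¬Q ∨ ¬R
¬(K ∧ R ∧ H) = ¬K ∨ ¬R ∨ ¬H

¬K ∨ ¬R ∨ ¬H


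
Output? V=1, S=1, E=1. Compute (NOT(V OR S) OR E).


V OR S = 1
NOT(1) = 0
0 OR 1 = 1

1


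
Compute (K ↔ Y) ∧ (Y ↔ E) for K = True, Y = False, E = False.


K = True, Y = False, E = False
Step 1: K ↔ Y is true when K and Y have the same value. Result: False
Step 2: Y ↔ E is true when Y and E have the same value. Result: True
Step 3: False ∧ True = False

False


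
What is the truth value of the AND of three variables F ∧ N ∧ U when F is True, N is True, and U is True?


F = True, N = True, U = True
Step 1: F ∧ N = True AND True = True
Step 2: (True) ∧ U = (True) AND True = True
AND is true only when ALL operands are true.

True


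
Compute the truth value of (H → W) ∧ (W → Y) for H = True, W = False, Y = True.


H = True, W = False, Y = True
Step 1: H → W is false only when H=True and W=False. Result: False
Step 2: W → Y is false only when W=True and Y=False. Result: True
Step 3: False ∧ True = False

False


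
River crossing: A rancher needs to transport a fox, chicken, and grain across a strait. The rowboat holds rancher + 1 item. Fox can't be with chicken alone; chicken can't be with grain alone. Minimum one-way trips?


1. rancher+chicken → 2. rancher ← 3. rancher+fox → 4. rancher+chicken ← 5. rancher+grain → 6. rancher ← 7. rancher+chicken →
Minimum trips = 7

7


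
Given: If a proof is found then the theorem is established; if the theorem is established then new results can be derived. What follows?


Hypothetical syllogism: P → Q, Q → R ⊢ P → R
Premise 1: a proof is found → the theorem is established
Premise 2: the theorem is established → new results can be derived
Chain the implications: the middle term (the theorem is established) links the two.
Conclusion: If a proof is found, then new results can be derived.

If a proof is found, then new results can be derived.


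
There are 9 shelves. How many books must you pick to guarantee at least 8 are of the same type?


Pigeonhole: to guarantee k in one of n categories, need (k-1)×n + 1.
k = 8, n = 9
Minimum = (8-1) × 9 + 1 = 7 × 9 + 1

64
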